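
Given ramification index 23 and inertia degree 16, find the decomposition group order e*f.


|D_P| = e * f
= 23 * 16
= 368

368


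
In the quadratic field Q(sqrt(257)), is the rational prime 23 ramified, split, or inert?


K = Q(sqrt(257)). Since d mod 4 = 1, disc(K) = 257.
Check p | disc: 257 mod 23 = 4.
p does not divide disc. Compute Legendre symbol (d/p):
4^((23-1)/2) mod 23 = 1
(d/p) = 1, so p splits: (p) = P*P' with e=1, f=1, g=2.
Therefore p is split.

split


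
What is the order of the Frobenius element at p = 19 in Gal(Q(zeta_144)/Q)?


The Frobenius at p in Gal(Q(zeta_n)/Q) = (Z/nZ)* is the class of p, so its order is ord_144(19), the smallest k >= 1 with 19^k = 1 mod 144.
n = 144 = 2^4 * 3^2, phi(144) = 48; the order divides phi(n).
Divisors of 48: 1, 2, 3, 4, 6, 8, 12, 16, 24, 48
Repeated squaring mod 144: 19^1 = 19, 19^2 = 73, 19^4 = 1, 19^8 = 1, 19^16 = 1, 19^32 = 1
Test divisors in increasing order:
  k=1: 19^1 = 19 mod 144
  k=2: 19^2 = 73 mod 144
  k=3: 19^3 = 73 * 19 = 91 mod 144
  k=4: 19^4 = 1 mod 144  <- first divisor giving 1
Order = 4

4


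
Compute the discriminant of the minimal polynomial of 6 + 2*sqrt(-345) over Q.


The element 6 + 2*sqrt(-345) has minimal polynomial:
x^2 - 12*x + 1416
Discriminant = (-12)^2 - 4*(1416)
= 144 - 5664
= -5520

-5520


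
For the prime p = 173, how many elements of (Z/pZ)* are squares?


For prime p, the number of non-zero quadratic residues is (p-1)/2.
= (173-1)/2
= 86

86


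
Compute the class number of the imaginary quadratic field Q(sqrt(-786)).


K = Q(sqrt(-786)). d mod 4 = 2, so D = disc(K) = 4d = -3144
h(K) equals the number of primitive reduced positive-definite forms (a, b, c) = a*x^2 + b*x*y + c*y^2 with b^2 - 4ac = D,
where reduced means |b| <= a <= c, with b >= 0 whenever |b| = a or a = c, and primitive means gcd(a, b, c) = 1.
Reduced forces 3a^2 <= |D| = 3144, so 1 <= a <= 32; b must have the parity of D, and c = (b^2 - D)/(4a) must be an integer >= a.
Enumerate a = 1..32, b in [-a, a]:
  a=1: (1, 0, 786)  [1]
  a=2: (2, 0, 393)  [1]
  a=3: (3, 0, 262)  [1]
  a=4: none
  a=5: (5, -4, 158), (5, 4, 158)  [2]
  a=6: (6, 0, 131)  [1]
  a=7..9: none
  a=10: (10, -4, 79), (10, 4, 79)  [2]
  a=11..14: none
  a=15: (15, -6, 53), (15, 6, 53)  [2]
  a=16: none
  a=17: (17, -16, 50), (17, 16, 50)  [2]
  a=18..24: none
  a=25: (25, -16, 34), (25, 16, 34)  [2]
  a=26..29: none
  a=30: (30, -24, 31), (30, 24, 31)  [2]
  a=31..32: none
Total reduced forms: 1 + 1 + 1 + 2 + 1 + 2 + 2 + 2 + 2 + 2 = 16
h = 16

16


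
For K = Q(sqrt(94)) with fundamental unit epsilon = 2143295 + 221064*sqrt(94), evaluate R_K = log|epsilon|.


epsilon = 2143295 + 221064*sqrt(94)
= 4.2866e+06
R = ln(4.2866e+06)
= 15.2710

15.2710


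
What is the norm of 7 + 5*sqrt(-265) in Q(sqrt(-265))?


N(a + b*sqrt(d)) = a^2 - d*b^2
= (7)^2 - (-265)*(5)^2
= 49 + 6625
= 6674

6674


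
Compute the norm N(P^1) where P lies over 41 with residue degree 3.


N(P^a) = p^(a*f)
= 41^(1*3)
= 41^3
= 68921

68921


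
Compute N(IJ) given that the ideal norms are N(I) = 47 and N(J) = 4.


N(IJ) = N(I) * N(J)
= 47 * 4
= 188

188


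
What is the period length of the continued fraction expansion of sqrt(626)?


Run the CF algorithm for sqrt(626).
a_0 = floor(sqrt(626)) = 25; set m_0=0, q_0=1.
Recurrence: m' = q*a - m,  q' = (d - m'^2)/q,  a' = floor((a_0 + m')/q').
  step 1: m=25, q=1, a=50
a_1 = 2*a_0 = 50, so the period closes here.
sqrt(626) = [25; 50]
Period length = 1

1


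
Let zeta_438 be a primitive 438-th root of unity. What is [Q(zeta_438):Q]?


The degree equals Euler's totient phi(438).
438 = 2 * 3 * 73
phi(438) = 144

144


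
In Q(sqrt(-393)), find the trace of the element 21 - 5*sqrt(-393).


Tr(a + b*sqrt(d)) = (a + b*sqrt(d)) + (a - b*sqrt(d)) = 2a
= 2 * (21)
= 42

42


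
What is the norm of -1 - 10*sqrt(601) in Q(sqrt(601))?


N(a + b*sqrt(d)) = a^2 - d*b^2
= (-1)^2 - (601)*(-10)^2
= 1 - 60100
= -60099

-60099


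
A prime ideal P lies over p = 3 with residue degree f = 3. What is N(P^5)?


N(P^a) = p^(a*f)
= 3^(5*3)
= 3^15
= 14348907

14348907


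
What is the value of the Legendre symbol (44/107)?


p = 107 is prime, so compute (44/107) with the reciprocity algorithm (Jacobi-symbol steps: pull out 2s via (2/n), flip via reciprocity, reduce):
  pull out 2: (2/107) = -1  (since 107 mod 8 = 3)
  pull out 2: (2/107) = -1  (since 107 mod 8 = 3)
  reciprocity: (11/107) -> -(107/11)
  reduce: (8/11)
  pull out 2: (2/11) = -1  (since 11 mod 8 = 3)
  pull out 2: (2/11) = -1  (since 11 mod 8 = 3)
  pull out 2: (2/11) = -1  (since 11 mod 8 = 3)
  (1/11) = 1
Product of signs = 1
(44/107) = 1

1


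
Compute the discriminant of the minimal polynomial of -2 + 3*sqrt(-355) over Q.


The element -2 + 3*sqrt(-355) has minimal polynomial:
x^2 + 4*x + 3199
Discriminant = (4)^2 - 4*(3199)
= 16 - 12796
= -12780

-12780


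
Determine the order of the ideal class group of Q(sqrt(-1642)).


K = Q(sqrt(-1642)). d mod 4 = 2, so D = disc(K) = 4d = -6568
h(K) equals the number of primitive reduced positive-definite forms (a, b, c) = a*x^2 + b*x*y + c*y^2 with b^2 - 4ac = D,
where reduced means |b| <= a <= c, with b >= 0 whenever |b| = a or a = c, and primitive means gcd(a, b, c) = 1.
Reduced forces 3a^2 <= |D| = 6568, so 1 <= a <= 46; b must have the parity of D, and c = (b^2 - D)/(4a) must be an integer >= a.
Enumerate a = 1..46, b in [-a, a]:
  a=1: (1, 0, 1642)  [1]
  a=2: (2, 0, 821)  [1]
  a=3..12: none
  a=13: (13, -6, 127), (13, 6, 127)  [2]
  a=14..18: none
  a=19: (19, -14, 89), (19, 14, 89)  [2]
  a=20..25: none
  a=26: (26, -20, 67), (26, 20, 67)  [2]
  a=27..30: none
  a=31: (31, -2, 53), (31, 2, 53)  [2]
  a=32..37: none
  a=38: (38, -24, 47), (38, 24, 47)  [2]
  a=39..40: none
  a=41: (41, -22, 43), (41, 22, 43)  [2]
  a=42..46: none
Total reduced forms: 1 + 1 + 2 + 2 + 2 + 2 + 2 + 2 = 14
h = 14

14


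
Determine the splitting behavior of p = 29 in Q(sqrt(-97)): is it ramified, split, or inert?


K = Q(sqrt(-97)). Since d mod 4 = 3, disc(K) = -388.
Check p | disc: -388 mod 29 = 18.
p does not divide disc. Compute Legendre symbol (d/p):
19^((29-1)/2) mod 29 = -1
(d/p) = -1, so p is inert: (p) stays prime with e=1, f=2, g=1.
Therefore p is inert.

inert


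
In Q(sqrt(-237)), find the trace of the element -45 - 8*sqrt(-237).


Tr(a + b*sqrt(d)) = (a + b*sqrt(d)) + (a - b*sqrt(d)) = 2a
= 2 * (-45)
= -90

-90


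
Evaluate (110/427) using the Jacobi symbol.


Compute (110/427) via quadratic reciprocity:
  pull out 2: (2/427) = -1  (since 427 mod 8 = 3)
  reciprocity: (55/427) -> -(427/55)
  reduce: (42/55)
  pull out 2: (2/55) = +1  (since 55 mod 8 = 7)
  reciprocity: (21/55) -> +(55/21)
  reduce: (13/21)
  reciprocity: (13/21) -> +(21/13)
  reduce: (8/13)
  pull out 2: (2/13) = -1  (since 13 mod 8 = 5)
  pull out 2: (2/13) = -1  (since 13 mod 8 = 5)
  pull out 2: (2/13) = -1  (since 13 mod 8 = 5)
  (1/13) = 1
Product of signs = -1

-1


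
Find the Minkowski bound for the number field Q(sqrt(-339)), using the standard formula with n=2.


d = -339, d mod 4 = 1, so disc(K) = d = -339; |disc(K)| = 339
Imaginary quadratic field, so n = 2, s = r2 = 1, r1 = 0
M = (n!/n^n) * (4/pi)^s * sqrt(|disc(K)|) = (2!/2^2) * (4/pi)^1 * sqrt(339)
= 0.5 * 1.273240 * 18.411953
= 11.7214

11.7214


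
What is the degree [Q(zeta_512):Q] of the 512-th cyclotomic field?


The degree equals Euler's totient phi(512).
512 = 2^9
phi(512) = 256

256


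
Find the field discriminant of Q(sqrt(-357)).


For K = Q(sqrt(d)) with d squarefree: disc(K) = d if d = 1 mod 4, and disc(K) = 4d if d = 2 or 3 mod 4.
Here d = -357, and d mod 4 = 3.
d = 3 mod 4, not 1 (O_K = Z[sqrt(d)]), so disc(K) = 4d = 4 * (-357) = -1428

-1428


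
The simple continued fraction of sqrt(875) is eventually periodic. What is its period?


Run the CF algorithm for sqrt(875).
a_0 = floor(sqrt(875)) = 29; set m_0=0, q_0=1.
Recurrence: m' = q*a - m,  q' = (d - m'^2)/q,  a' = floor((a_0 + m')/q').
  step 1: m=29, q=34, a=1
  step 2: m=5, q=25, a=1
  step 3: m=20, q=19, a=2
  step 4: m=18, q=29, a=1
  step 5: m=11, q=26, a=1
  step 6: m=15, q=25, a=1
  step 7: m=10, q=31, a=1
  step 8: m=21, q=14, a=3
  step 9: m=21, q=31, a=1
  step 10: m=10, q=25, a=1
  step 11: m=15, q=26, a=1
  step 12: m=11, q=29, a=1
  step 13: m=18, q=19, a=2
  step 14: m=20, q=25, a=1
  step 15: m=5, q=34, a=1
  step 16: m=29, q=1, a=58
a_16 = 2*a_0 = 58, so the period closes here.
sqrt(875) = [29; 1, 1, 2, 1, 1, 1, 1, 3, 1, 1, 1, 1, 2, 1, 1, 58]
Period length = 16

16


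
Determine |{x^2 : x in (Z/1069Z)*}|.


For prime p, the number of non-zero quadratic residues is (p-1)/2.
= (1069-1)/2
= 534

534


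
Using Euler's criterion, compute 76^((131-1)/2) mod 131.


p = 131 is prime and the exponent is (p-1)/2 = 65, so by Euler's criterion 76^65 = (76/131) = +1 or -1 mod 131.
Compute by square-and-multiply:
  65 = 64 + 1 (binary 1000001)
  Repeated squaring mod 131: 76^1 = 76, 76^2 = 12, 76^4 = 13, 76^8 = 38, 76^16 = 3, 76^32 = 9, 76^64 = 81
  76^65 = 76^64 * 76^1 = 81 * 76 mod 131
    81 * 76 = 6156 = 130 mod 131
  76^65 = 130 mod 131
Result 130 = p - 1 = -1 mod 131: 76 is a quadratic non-residue mod 131. As a residue in [0, p-1] the value is 130.
76^65 mod 131 = 130

130


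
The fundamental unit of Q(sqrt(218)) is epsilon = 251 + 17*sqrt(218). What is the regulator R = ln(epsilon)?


epsilon = 251 + 17*sqrt(218)
= 502.0020
R = ln(502.0020)
= 6.2186

6.2186


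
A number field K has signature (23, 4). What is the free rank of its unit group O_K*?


By Dirichlet's unit theorem:
rank = r1 + r2 - 1
= 23 + 4 - 1
= 26

26


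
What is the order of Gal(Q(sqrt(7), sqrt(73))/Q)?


The 2 square roots of distinct primes are multiplicatively independent over Q,
so [K:Q] = 2^2 and Gal(K/Q) is isomorphic to (Z/2Z)^2.
|Gal| = 2^2 = 4

4


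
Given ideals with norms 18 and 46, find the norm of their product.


N(IJ) = N(I) * N(J)
= 18 * 46
= 828

828


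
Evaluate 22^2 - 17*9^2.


x^2 - d*y^2
= 22^2 - 17*9^2
= 484 - 1377
= -893

-893


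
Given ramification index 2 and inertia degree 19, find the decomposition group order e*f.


|D_P| = e * f
= 2 * 19
= 38

38


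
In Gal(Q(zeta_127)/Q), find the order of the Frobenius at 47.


The Frobenius at p in Gal(Q(zeta_n)/Q) = (Z/nZ)* is the class of p, so its order is ord_127(47), the smallest k >= 1 with 47^k = 1 mod 127.
n = 127 = 127, phi(127) = 126; the order divides phi(n).
Divisors of 126: 1, 2, 3, 6, 7, 9, 14, 18, 21, 42, 63, 126
Repeated squaring mod 127: 47^1 = 47, 47^2 = 50, 47^4 = 87, 47^8 = 76, 47^16 = 61, 47^32 = 38, 47^64 = 47
Test divisors in increasing order:
  k=1: 47^1 = 47 mod 127
  k=2: 47^2 = 50 mod 127
  k=3: 47^3 = 50 * 47 = 64 mod 127
  k=6: 47^6 = 87 * 50 = 32 mod 127
  k=7: 47^7 = 87 * 50 * 47 = 107 mod 127
  k=9: 47^9 = 76 * 47 = 16 mod 127
  k=14: 47^14 = 76 * 87 * 50 = 19 mod 127
  k=18: 47^18 = 61 * 50 = 2 mod 127
  k=21: 47^21 = 61 * 87 * 47 = 1 mod 127  <- first divisor giving 1
Order = 21

21


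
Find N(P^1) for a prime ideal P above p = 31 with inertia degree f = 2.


N(P^a) = p^(a*f)
= 31^(1*2)
= 31^2
= 961

961


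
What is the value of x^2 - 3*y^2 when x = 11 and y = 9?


x^2 - d*y^2
= 11^2 - 3*9^2
= 121 - 243
= -122

-122


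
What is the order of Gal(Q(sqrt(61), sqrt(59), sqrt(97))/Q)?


The 3 square roots of distinct primes are multiplicatively independent over Q,
so [K:Q] = 2^3 and Gal(K/Q) is isomorphic to (Z/2Z)^3.
|Gal| = 2^3 = 8

8


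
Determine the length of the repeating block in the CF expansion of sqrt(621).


Run the CF algorithm for sqrt(621).
a_0 = floor(sqrt(621)) = 24; set m_0=0, q_0=1.
Recurrence: m' = q*a - m,  q' = (d - m'^2)/q,  a' = floor((a_0 + m')/q').
  step 1: m=24, q=45, a=1
  step 2: m=21, q=4, a=11
  step 3: m=23, q=23, a=2
  step 4: m=23, q=4, a=11
  step 5: m=21, q=45, a=1
  step 6: m=24, q=1, a=48
a_6 = 2*a_0 = 48, so the period closes here.
sqrt(621) = [24; 1, 11, 2, 11, 1, 48]
Period length = 6

6


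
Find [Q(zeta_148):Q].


The degree equals Euler's totient phi(148).
148 = 2^2 * 37
phi(148) = 72

72


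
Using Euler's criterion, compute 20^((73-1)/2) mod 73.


p = 73 is prime and the exponent is (p-1)/2 = 36, so by Euler's criterion 20^36 = (20/73) = +1 or -1 mod 73.
Compute by square-and-multiply:
  36 = 32 + 4 (binary 100100)
  Repeated squaring mod 73: 20^1 = 20, 20^2 = 35, 20^4 = 57, 20^8 = 37, 20^16 = 55, 20^32 = 32
  20^36 = 20^32 * 20^4 = 32 * 57 mod 73
    32 * 57 = 1824 = 72 mod 73
  20^36 = 72 mod 73
Result 72 = p - 1 = -1 mod 73: 20 is a quadratic non-residue mod 73. As a residue in [0, p-1] the value is 72.
20^36 mod 73 = 72

72


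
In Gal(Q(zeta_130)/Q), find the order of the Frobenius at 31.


The Frobenius at p in Gal(Q(zeta_n)/Q) = (Z/nZ)* is the class of p, so its order is ord_130(31), the smallest k >= 1 with 31^k = 1 mod 130.
n = 130 = 2 * 5 * 13, phi(130) = 48; the order divides phi(n).
Divisors of 48: 1, 2, 3, 4, 6, 8, 12, 16, 24, 48
Repeated squaring mod 130: 31^1 = 31, 31^2 = 51, 31^4 = 1, 31^8 = 1, 31^16 = 1, 31^32 = 1
Test divisors in increasing order:
  k=1: 31^1 = 31 mod 130
  k=2: 31^2 = 51 mod 130
  k=3: 31^3 = 51 * 31 = 21 mod 130
  k=4: 31^4 = 1 mod 130  <- first divisor giving 1
Order = 4

4


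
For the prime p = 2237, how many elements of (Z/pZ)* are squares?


For prime p, the number of non-zero quadratic residues is (p-1)/2.
= (2237-1)/2
= 1118

1118


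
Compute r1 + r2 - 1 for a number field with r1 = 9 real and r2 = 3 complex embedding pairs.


By Dirichlet's unit theorem:
rank = r1 + r2 - 1
= 9 + 3 - 1
= 11

11


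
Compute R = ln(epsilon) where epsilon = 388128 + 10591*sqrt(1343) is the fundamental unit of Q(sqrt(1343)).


epsilon = 388128 + 10591*sqrt(1343)
= 776256.0000
R = ln(776256.0000)
= 13.5622

13.5622


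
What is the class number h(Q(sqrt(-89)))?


K = Q(sqrt(-89)). d mod 4 = 3, so D = disc(K) = 4d = -356
h(K) equals the number of primitive reduced positive-definite forms (a, b, c) = a*x^2 + b*x*y + c*y^2 with b^2 - 4ac = D,
where reduced means |b| <= a <= c, with b >= 0 whenever |b| = a or a = c, and primitive means gcd(a, b, c) = 1.
Reduced forces 3a^2 <= |D| = 356, so 1 <= a <= 10; b must have the parity of D, and c = (b^2 - D)/(4a) must be an integer >= a.
Enumerate a = 1..10, b in [-a, a]:
  a=1: (1, 0, 89)  [1]
  a=2: (2, 2, 45)  [1]
  a=3: (3, -2, 30), (3, 2, 30)  [2]
  a=4: none
  a=5: (5, -2, 18), (5, 2, 18)  [2]
  a=6: (6, -2, 15), (6, 2, 15)  [2]
  a=7: (7, -6, 14), (7, 6, 14)  [2]
  a=8: none
  a=9: (9, -2, 10), (9, 2, 10)  [2]
  a=10: none
Total reduced forms: 1 + 1 + 2 + 2 + 2 + 2 + 2 = 12
h = 12

12


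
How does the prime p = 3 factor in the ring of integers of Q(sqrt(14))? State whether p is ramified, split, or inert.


K = Q(sqrt(14)). Since d mod 4 = 2, disc(K) = 56.
Check p | disc: 56 mod 3 = 2.
p does not divide disc. Compute Legendre symbol (d/p):
2^((3-1)/2) mod 3 = -1
(d/p) = -1, so p is inert: (p) stays prime with e=1, f=2, g=1.
Therefore p is inert.

inert


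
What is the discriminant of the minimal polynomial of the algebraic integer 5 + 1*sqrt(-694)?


The element 5 + 1*sqrt(-694) has minimal polynomial:
x^2 - 10*x + 719
Discriminant = (-10)^2 - 4*(719)
= 100 - 2876
= -2776

-2776


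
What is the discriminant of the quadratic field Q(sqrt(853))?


For K = Q(sqrt(d)) with d squarefree: disc(K) = d if d = 1 mod 4, and disc(K) = 4d if d = 2 or 3 mod 4.
Here d = 853, and d mod 4 = 1.
d = 1 mod 4 (O_K = Z[(1+sqrt(d))/2]), so disc(K) = d = 853

853


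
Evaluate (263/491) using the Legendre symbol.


p = 491 is prime, so compute (263/491) with the reciprocity algorithm (Jacobi-symbol steps: pull out 2s via (2/n), flip via reciprocity, reduce):
  reciprocity: (263/491) -> -(491/263)
  reduce: (228/263)
  pull out 2: (2/263) = +1  (since 263 mod 8 = 7)
  pull out 2: (2/263) = +1  (since 263 mod 8 = 7)
  reciprocity: (57/263) -> +(263/57)
  reduce: (35/57)
  reciprocity: (35/57) -> +(57/35)
  reduce: (22/35)
  pull out 2: (2/35) = -1  (since 35 mod 8 = 3)
  reciprocity: (11/35) -> -(35/11)
  reduce: (2/11)
  pull out 2: (2/11) = -1  (since 11 mod 8 = 3)
  (1/11) = 1
Product of signs = 1
(263/491) = 1

1


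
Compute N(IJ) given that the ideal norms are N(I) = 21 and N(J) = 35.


N(IJ) = N(I) * N(J)
= 21 * 35
= 735

735


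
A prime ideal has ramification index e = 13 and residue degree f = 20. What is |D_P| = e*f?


|D_P| = e * f
= 13 * 20
= 260

260


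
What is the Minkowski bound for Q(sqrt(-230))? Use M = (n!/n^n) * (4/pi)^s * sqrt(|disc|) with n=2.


d = -230, d mod 4 = 2, so disc(K) = 4d = -920; |disc(K)| = 920
Imaginary quadratic field, so n = 2, s = r2 = 1, r1 = 0
M = (n!/n^n) * (4/pi)^s * sqrt(|disc(K)|) = (2!/2^2) * (4/pi)^1 * sqrt(920)
= 0.5 * 1.273240 * 30.331502
= 19.3096

19.3096


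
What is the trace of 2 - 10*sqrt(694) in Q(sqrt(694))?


Tr(a + b*sqrt(d)) = (a + b*sqrt(d)) + (a - b*sqrt(d)) = 2a
= 2 * (2)
= 4

4


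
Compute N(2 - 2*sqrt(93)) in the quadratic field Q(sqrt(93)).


N(a + b*sqrt(d)) = a^2 - d*b^2
= (2)^2 - (93)*(-2)^2
= 4 - 372
= -368

-368


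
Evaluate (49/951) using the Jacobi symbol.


Compute (49/951) via quadratic reciprocity:
  reciprocity: (49/951) -> +(951/49)
  reduce: (20/49)
  pull out 2: (2/49) = +1  (since 49 mod 8 = 1)
  pull out 2: (2/49) = +1  (since 49 mod 8 = 1)
  reciprocity: (5/49) -> +(49/5)
  reduce: (4/5)
  pull out 2: (2/5) = -1  (since 5 mod 8 = 5)
  pull out 2: (2/5) = -1  (since 5 mod 8 = 5)
  (1/5) = 1
Product of signs = 1

1


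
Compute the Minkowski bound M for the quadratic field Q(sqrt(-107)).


d = -107, d mod 4 = 1, so disc(K) = d = -107; |disc(K)| = 107
Imaginary quadratic field, so n = 2, s = r2 = 1, r1 = 0
M = (n!/n^n) * (4/pi)^s * sqrt(|disc(K)|) = (2!/2^2) * (4/pi)^1 * sqrt(107)
= 0.5 * 1.273240 * 10.344080
= 6.5852

6.5852


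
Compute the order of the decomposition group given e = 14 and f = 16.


|D_P| = e * f
= 14 * 16
= 224

224


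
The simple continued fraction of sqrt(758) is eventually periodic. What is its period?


Run the CF algorithm for sqrt(758).
a_0 = floor(sqrt(758)) = 27; set m_0=0, q_0=1.
Recurrence: m' = q*a - m,  q' = (d - m'^2)/q,  a' = floor((a_0 + m')/q').
  step 1: m=27, q=29, a=1
  step 2: m=2, q=26, a=1
  step 3: m=24, q=7, a=7
  step 4: m=25, q=19, a=2
  step 5: m=13, q=31, a=1
  step 6: m=18, q=14, a=3
  step 7: m=24, q=13, a=3
  step 8: m=15, q=41, a=1
  step 9: m=26, q=2, a=26
  step 10: m=26, q=41, a=1
  step 11: m=15, q=13, a=3
  step 12: m=24, q=14, a=3
  step 13: m=18, q=31, a=1
  step 14: m=13, q=19, a=2
  step 15: m=25, q=7, a=7
  step 16: m=24, q=26, a=1
  step 17: m=2, q=29, a=1
  step 18: m=27, q=1, a=54
a_18 = 2*a_0 = 54, so the period closes here.
sqrt(758) = [27; 1, 1, 7, 2, 1, 3, 3, 1, 26, 1, 3, 3, 1, 2, 7, 1, 1, 54]
Period length = 18

18


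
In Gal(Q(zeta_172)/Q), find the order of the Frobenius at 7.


The Frobenius at p in Gal(Q(zeta_n)/Q) = (Z/nZ)* is the class of p, so its order is ord_172(7), the smallest k >= 1 with 7^k = 1 mod 172.
n = 172 = 2^2 * 43, phi(172) = 84; the order divides phi(n).
Divisors of 84: 1, 2, 3, 4, 6, 7, 12, 14, 21, 28, 42, 84
Repeated squaring mod 172: 7^1 = 7, 7^2 = 49, 7^4 = 165, 7^8 = 49, 7^16 = 165, 7^32 = 49, 7^64 = 165
Test divisors in increasing order:
  k=1: 7^1 = 7 mod 172
  k=2: 7^2 = 49 mod 172
  k=3: 7^3 = 49 * 7 = 171 mod 172
  k=4: 7^4 = 165 mod 172
  k=6: 7^6 = 165 * 49 = 1 mod 172  <- first divisor giving 1
Order = 6

6


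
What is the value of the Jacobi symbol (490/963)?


Compute (490/963) via quadratic reciprocity:
  pull out 2: (2/963) = -1  (since 963 mod 8 = 3)
  reciprocity: (245/963) -> +(963/245)
  reduce: (228/245)
  pull out 2: (2/245) = -1  (since 245 mod 8 = 5)
  pull out 2: (2/245) = -1  (since 245 mod 8 = 5)
  reciprocity: (57/245) -> +(245/57)
  reduce: (17/57)
  reciprocity: (17/57) -> +(57/17)
  reduce: (6/17)
  pull out 2: (2/17) = +1  (since 17 mod 8 = 1)
  reciprocity: (3/17) -> +(17/3)
  reduce: (2/3)
  pull out 2: (2/3) = -1  (since 3 mod 8 = 3)
  (1/3) = 1
Product of signs = 1

1


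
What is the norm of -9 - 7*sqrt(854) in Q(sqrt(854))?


N(a + b*sqrt(d)) = a^2 - d*b^2
= (-9)^2 - (854)*(-7)^2
= 81 - 41846
= -41765

-41765


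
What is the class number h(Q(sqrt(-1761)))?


K = Q(sqrt(-1761)). d mod 4 = 3, so D = disc(K) = 4d = -7044
h(K) equals the number of primitive reduced positive-definite forms (a, b, c) = a*x^2 + b*x*y + c*y^2 with b^2 - 4ac = D,
where reduced means |b| <= a <= c, with b >= 0 whenever |b| = a or a = c, and primitive means gcd(a, b, c) = 1.
Reduced forces 3a^2 <= |D| = 7044, so 1 <= a <= 48; b must have the parity of D, and c = (b^2 - D)/(4a) must be an integer >= a.
Enumerate a = 1..48, b in [-a, a]:
  a=1: (1, 0, 1761)  [1]
  a=2: (2, 2, 881)  [1]
  a=3: (3, 0, 587)  [1]
  a=4: none
  a=5: (5, -4, 353), (5, 4, 353)  [2]
  a=6: (6, 6, 295)  [1]
  a=7..9: none
  a=10: (10, -6, 177), (10, 6, 177)  [2]
  a=11..14: none
  a=15: (15, -6, 118), (15, 6, 118)  [2]
  a=16..18: none
  a=19: (19, -10, 94), (19, 10, 94)  [2]
  a=20..24: none
  a=25: (25, -16, 73), (25, 16, 73)  [2]
  a=26..29: none
  a=30: (30, -6, 59), (30, 6, 59)  [2]
  a=31..37: none
  a=38: (38, -10, 47), (38, 10, 47)  [2]
  a=39..40: none
  a=41: (41, -34, 50), (41, 34, 50)  [2]
  a=42..48: none
Total reduced forms: 1 + 1 + 1 + 2 + 1 + 2 + 2 + 2 + 2 + 2 + 2 + 2 = 20
h = 20

20


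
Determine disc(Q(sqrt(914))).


For K = Q(sqrt(d)) with d squarefree: disc(K) = d if d = 1 mod 4, and disc(K) = 4d if d = 2 or 3 mod 4.
Here d = 914, and d mod 4 = 2.
d = 2 mod 4, not 1 (O_K = Z[sqrt(d)]), so disc(K) = 4d = 4 * (914) = 3656

3656


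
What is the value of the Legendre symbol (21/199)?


p = 199 is prime, so compute (21/199) with the reciprocity algorithm (Jacobi-symbol steps: pull out 2s via (2/n), flip via reciprocity, reduce):
  reciprocity: (21/199) -> +(199/21)
  reduce: (10/21)
  pull out 2: (2/21) = -1  (since 21 mod 8 = 5)
  reciprocity: (5/21) -> +(21/5)
  reduce: (1/5)
  (1/5) = 1
Product of signs = -1
(21/199) = -1

-1


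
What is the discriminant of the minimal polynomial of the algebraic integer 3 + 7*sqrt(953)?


The element 3 + 7*sqrt(953) has minimal polynomial:
x^2 - 6*x - 46688
Discriminant = (-6)^2 - 4*(-46688)
= 36 + 186752
= 186788

186788


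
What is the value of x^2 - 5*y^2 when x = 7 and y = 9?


x^2 - d*y^2
= 7^2 - 5*9^2
= 49 - 405
= -356

-356


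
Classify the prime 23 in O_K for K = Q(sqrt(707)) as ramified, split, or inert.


K = Q(sqrt(707)). Since d mod 4 = 3, disc(K) = 2828.
Check p | disc: 2828 mod 23 = 22.
p does not divide disc. Compute Legendre symbol (d/p):
17^((23-1)/2) mod 23 = -1
(d/p) = -1, so p is inert: (p) stays prime with e=1, f=2, g=1.
Therefore p is inert.

inert


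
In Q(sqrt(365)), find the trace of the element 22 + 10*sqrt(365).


Tr(a + b*sqrt(d)) = (a + b*sqrt(d)) + (a - b*sqrt(d)) = 2a
= 2 * (22)
= 44

44


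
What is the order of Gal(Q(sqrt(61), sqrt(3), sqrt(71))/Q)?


The 3 square roots of distinct primes are multiplicatively independent over Q,
so [K:Q] = 2^3 and Gal(K/Q) is isomorphic to (Z/2Z)^3.
|Gal| = 2^3 = 8

8


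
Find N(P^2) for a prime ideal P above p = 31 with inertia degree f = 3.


N(P^a) = p^(a*f)
= 31^(2*3)
= 31^6
= 887503681

887503681


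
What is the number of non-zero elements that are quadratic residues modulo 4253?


For prime p, the number of non-zero quadratic residues is (p-1)/2.
= (4253-1)/2
= 2126

2126


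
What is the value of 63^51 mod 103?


p = 103 is prime and the exponent is (p-1)/2 = 51, so by Euler's criterion 63^51 = (63/103) = +1 or -1 mod 103.
Compute by square-and-multiply:
  51 = 32 + 16 + 2 + 1 (binary 110011)
  Repeated squaring mod 103: 63^1 = 63, 63^2 = 55, 63^4 = 38, 63^8 = 2, 63^16 = 4, 63^32 = 16
  63^51 = 63^32 * 63^16 * 63^2 * 63^1 = 16 * 4 * 55 * 63 mod 103
    16 * 4 = 64 = 64 mod 103
    64 * 55 = 3520 = 18 mod 103
    18 * 63 = 1134 = 1 mod 103
  63^51 = 1 mod 103
Result 1: 63 is a quadratic residue mod 103.
63^51 mod 103 = 1

1


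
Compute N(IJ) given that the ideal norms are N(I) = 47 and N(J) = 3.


N(IJ) = N(I) * N(J)
= 47 * 3
= 141

141


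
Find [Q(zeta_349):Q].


The degree equals Euler's totient phi(349).
349 = 349
phi(349) = 348

348


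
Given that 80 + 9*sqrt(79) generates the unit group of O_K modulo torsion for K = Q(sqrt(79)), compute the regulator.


epsilon = 80 + 9*sqrt(79)
= 159.9937
R = ln(159.9937)
= 5.0751

5.0751


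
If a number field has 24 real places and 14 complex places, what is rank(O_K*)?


By Dirichlet's unit theorem:
rank = r1 + r2 - 1
= 24 + 14 - 1
= 37

37


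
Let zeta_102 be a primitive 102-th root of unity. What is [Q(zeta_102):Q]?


The degree equals Euler's totient phi(102).
102 = 2 * 3 * 17
phi(102) = 32

32


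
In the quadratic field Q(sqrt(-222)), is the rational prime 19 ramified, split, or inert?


K = Q(sqrt(-222)). Since d mod 4 = 2, disc(K) = -888.
Check p | disc: -888 mod 19 = 5.
p does not divide disc. Compute Legendre symbol (d/p):
6^((19-1)/2) mod 19 = 1
(d/p) = 1, so p splits: (p) = P*P' with e=1, f=1, g=2.
Therefore p is split.

split


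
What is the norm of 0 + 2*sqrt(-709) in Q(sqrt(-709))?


N(a + b*sqrt(d)) = a^2 - d*b^2
= (0)^2 - (-709)*(2)^2
= 0 + 2836
= 2836

2836


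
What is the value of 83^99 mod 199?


p = 199 is prime and the exponent is (p-1)/2 = 99, so by Euler's criterion 83^99 = (83/199) = +1 or -1 mod 199.
Compute by square-and-multiply:
  99 = 64 + 32 + 2 + 1 (binary 1100011)
  Repeated squaring mod 199: 83^1 = 83, 83^2 = 123, 83^4 = 5, 83^8 = 25, 83^16 = 28, 83^32 = 187, 83^64 = 144
  83^99 = 83^64 * 83^32 * 83^2 * 83^1 = 144 * 187 * 123 * 83 mod 199
    144 * 187 = 26928 = 63 mod 199
    63 * 123 = 7749 = 187 mod 199
    187 * 83 = 15521 = 198 mod 199
  83^99 = 198 mod 199
Result 198 = p - 1 = -1 mod 199: 83 is a quadratic non-residue mod 199. As a residue in [0, p-1] the value is 198.
83^99 mod 199 = 198

198


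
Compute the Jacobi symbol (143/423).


Compute (143/423) via quadratic reciprocity:
  reciprocity: (143/423) -> -(423/143)
  reduce: (137/143)
  reciprocity: (137/143) -> +(143/137)
  reduce: (6/137)
  pull out 2: (2/137) = +1  (since 137 mod 8 = 1)
  reciprocity: (3/137) -> +(137/3)
  reduce: (2/3)
  pull out 2: (2/3) = -1  (since 3 mod 8 = 3)
  (1/3) = 1
Product of signs = 1

1


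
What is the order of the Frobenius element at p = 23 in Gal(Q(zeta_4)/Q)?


The Frobenius at p in Gal(Q(zeta_n)/Q) = (Z/nZ)* is the class of p, so its order is ord_4(23), the smallest k >= 1 with 23^k = 1 mod 4.
n = 4 = 2^2, phi(4) = 2; the order divides phi(n).
Divisors of 2: 1, 2
Repeated squaring mod 4: 23^1 = 3, 23^2 = 1
Test divisors in increasing order:
  k=1: 23^1 = 3 mod 4
  k=2: 23^2 = 1 mod 4  <- first divisor giving 1
Order = 2

2


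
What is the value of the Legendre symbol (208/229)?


p = 229 is prime, so compute (208/229) with the reciprocity algorithm (Jacobi-symbol steps: pull out 2s via (2/n), flip via reciprocity, reduce):
  pull out 2: (2/229) = -1  (since 229 mod 8 = 5)
  pull out 2: (2/229) = -1  (since 229 mod 8 = 5)
  pull out 2: (2/229) = -1  (since 229 mod 8 = 5)
  pull out 2: (2/229) = -1  (since 229 mod 8 = 5)
  reciprocity: (13/229) -> +(229/13)
  reduce: (8/13)
  pull out 2: (2/13) = -1  (since 13 mod 8 = 5)
  pull out 2: (2/13) = -1  (since 13 mod 8 = 5)
  pull out 2: (2/13) = -1  (since 13 mod 8 = 5)
  (1/13) = 1
Product of signs = -1
(208/229) = -1

-1


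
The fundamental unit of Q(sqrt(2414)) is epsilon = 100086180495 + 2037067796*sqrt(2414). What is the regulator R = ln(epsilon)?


epsilon = 100086180495 + 2037067796*sqrt(2414)
= 2.0017e+11
R = ln(2.0017e+11)
= 26.0224

26.0224


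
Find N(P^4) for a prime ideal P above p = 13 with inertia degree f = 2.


N(P^a) = p^(a*f)
= 13^(4*2)
= 13^8
= 815730721

815730721


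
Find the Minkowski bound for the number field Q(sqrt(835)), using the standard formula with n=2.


d = 835, d mod 4 = 3, so disc(K) = 4d = 3340; |disc(K)| = 3340
Real quadratic field, so n = 2, s = r2 = 0, r1 = 2
M = (n!/n^n) * (4/pi)^s * sqrt(|disc(K)|) = (2!/2^2) * (4/pi)^0 * sqrt(3340)
= 0.5 * 1.000000 * 57.792733
= 28.8964

28.8964


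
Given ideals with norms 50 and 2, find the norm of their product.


N(IJ) = N(I) * N(J)
= 50 * 2
= 100

100


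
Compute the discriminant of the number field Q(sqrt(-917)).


For K = Q(sqrt(d)) with d squarefree: disc(K) = d if d = 1 mod 4, and disc(K) = 4d if d = 2 or 3 mod 4.
Here d = -917, and d mod 4 = 3.
d = 3 mod 4, not 1 (O_K = Z[sqrt(d)]), so disc(K) = 4d = 4 * (-917) = -3668

-3668


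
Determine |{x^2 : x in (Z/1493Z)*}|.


For prime p, the number of non-zero quadratic residues is (p-1)/2.
= (1493-1)/2
= 746

746


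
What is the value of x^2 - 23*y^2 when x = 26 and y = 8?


x^2 - d*y^2
= 26^2 - 23*8^2
= 676 - 1472
= -796

-796


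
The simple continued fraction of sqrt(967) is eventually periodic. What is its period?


Run the CF algorithm for sqrt(967).
a_0 = floor(sqrt(967)) = 31; set m_0=0, q_0=1.
Recurrence: m' = q*a - m,  q' = (d - m'^2)/q,  a' = floor((a_0 + m')/q').
  step 1: m=31, q=6, a=10
  step 2: m=29, q=21, a=2
  step 3: m=13, q=38, a=1
  step 4: m=25, q=9, a=6
  step 5: m=29, q=14, a=4
  step 6: m=27, q=17, a=3
  step 7: m=24, q=23, a=2
  step 8: m=22, q=21, a=2
  step 9: m=20, q=27, a=1
  step 10: m=7, q=34, a=1
  step 11: m=27, q=7, a=8
  step 12: m=29, q=18, a=3
  step 13: m=25, q=19, a=2
  step 14: m=13, q=42, a=1
  step 15: m=29, q=3, a=20
  step 16: m=31, q=2, a=31
  step 17: m=31, q=3, a=20
  step 18: m=29, q=42, a=1
  step 19: m=13, q=19, a=2
  step 20: m=25, q=18, a=3
  step 21: m=29, q=7, a=8
  step 22: m=27, q=34, a=1
  step 23: m=7, q=27, a=1
  step 24: m=20, q=21, a=2
  step 25: m=22, q=23, a=2
  step 26: m=24, q=17, a=3
  step 27: m=27, q=14, a=4
  step 28: m=29, q=9, a=6
  step 29: m=25, q=38, a=1
  step 30: m=13, q=21, a=2
  step 31: m=29, q=6, a=10
  step 32: m=31, q=1, a=62
a_32 = 2*a_0 = 62, so the period closes here.
sqrt(967) = [31; 10, 2, 1, 6, 4, 3, 2, 2, 1, 1, 8, 3, 2, 1, 20, 31, 20, 1, 2, 3, 8, 1, 1, 2, 2, 3, 4, 6, 1, 2, 10, 62]
Period length = 32

32


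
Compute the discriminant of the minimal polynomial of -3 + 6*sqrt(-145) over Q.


The element -3 + 6*sqrt(-145) has minimal polynomial:
x^2 + 6*x + 5229
Discriminant = (6)^2 - 4*(5229)
= 36 - 20916
= -20880

-20880


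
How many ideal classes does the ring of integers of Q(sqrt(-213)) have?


K = Q(sqrt(-213)). d mod 4 = 3, so D = disc(K) = 4d = -852
h(K) equals the number of primitive reduced positive-definite forms (a, b, c) = a*x^2 + b*x*y + c*y^2 with b^2 - 4ac = D,
where reduced means |b| <= a <= c, with b >= 0 whenever |b| = a or a = c, and primitive means gcd(a, b, c) = 1.
Reduced forces 3a^2 <= |D| = 852, so 1 <= a <= 16; b must have the parity of D, and c = (b^2 - D)/(4a) must be an integer >= a.
Enumerate a = 1..16, b in [-a, a]:
  a=1: (1, 0, 213)  [1]
  a=2: (2, 2, 107)  [1]
  a=3: (3, 0, 71)  [1]
  a=4..5: none
  a=6: (6, 6, 37)  [1]
  a=7: (7, -4, 31), (7, 4, 31)  [2]
  a=8..13: none
  a=14: (14, -10, 17), (14, 10, 17)  [2]
  a=15..16: none
Total reduced forms: 1 + 1 + 1 + 1 + 2 + 2 = 8
h = 8

8


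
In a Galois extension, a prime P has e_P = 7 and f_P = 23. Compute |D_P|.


|D_P| = e * f
= 7 * 23
= 161

161


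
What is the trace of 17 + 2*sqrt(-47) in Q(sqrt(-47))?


Tr(a + b*sqrt(d)) = (a + b*sqrt(d)) + (a - b*sqrt(d)) = 2a
= 2 * (17)
= 34

34


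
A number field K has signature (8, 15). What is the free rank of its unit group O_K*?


By Dirichlet's unit theorem:
rank = r1 + r2 - 1
= 8 + 15 - 1
= 22

22


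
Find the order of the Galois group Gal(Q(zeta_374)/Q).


|Gal(Q(zeta_374)/Q)| = phi(374)
= 160

160


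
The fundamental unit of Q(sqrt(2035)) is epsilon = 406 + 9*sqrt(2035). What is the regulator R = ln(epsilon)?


epsilon = 406 + 9*sqrt(2035)
= 811.9988
R = ln(811.9988)
= 6.6995

6.6995


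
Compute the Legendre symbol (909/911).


p = 911 is prime, so compute (909/911) with the reciprocity algorithm (Jacobi-symbol steps: pull out 2s via (2/n), flip via reciprocity, reduce):
  reciprocity: (909/911) -> +(911/909)
  reduce: (2/909)
  pull out 2: (2/909) = -1  (since 909 mod 8 = 5)
  (1/909) = 1
Product of signs = -1
(909/911) = -1

-1


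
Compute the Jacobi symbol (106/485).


Compute (106/485) via quadratic reciprocity:
  pull out 2: (2/485) = -1  (since 485 mod 8 = 5)
  reciprocity: (53/485) -> +(485/53)
  reduce: (8/53)
  pull out 2: (2/53) = -1  (since 53 mod 8 = 5)
  pull out 2: (2/53) = -1  (since 53 mod 8 = 5)
  pull out 2: (2/53) = -1  (since 53 mod 8 = 5)
  (1/53) = 1
Product of signs = 1

1


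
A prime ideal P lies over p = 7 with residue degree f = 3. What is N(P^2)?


N(P^a) = p^(a*f)
= 7^(2*3)
= 7^6
= 117649

117649


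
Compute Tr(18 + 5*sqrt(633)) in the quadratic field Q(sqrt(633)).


Tr(a + b*sqrt(d)) = (a + b*sqrt(d)) + (a - b*sqrt(d)) = 2a
= 2 * (18)
= 36

36


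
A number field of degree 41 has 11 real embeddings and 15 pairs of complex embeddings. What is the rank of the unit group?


By Dirichlet's unit theorem:
rank = r1 + r2 - 1
= 11 + 15 - 1
= 25

25


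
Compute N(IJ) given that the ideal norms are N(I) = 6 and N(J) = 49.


N(IJ) = N(I) * N(J)
= 6 * 49
= 294

294


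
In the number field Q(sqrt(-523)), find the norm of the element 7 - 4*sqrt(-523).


N(a + b*sqrt(d)) = a^2 - d*b^2
= (7)^2 - (-523)*(-4)^2
= 49 + 8368
= 8417

8417


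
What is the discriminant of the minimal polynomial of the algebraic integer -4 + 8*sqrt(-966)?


The element -4 + 8*sqrt(-966) has minimal polynomial:
x^2 + 8*x + 61840
Discriminant = (8)^2 - 4*(61840)
= 64 - 247360
= -247296

-247296


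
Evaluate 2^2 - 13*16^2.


x^2 - d*y^2
= 2^2 - 13*16^2
= 4 - 3328
= -3324

-3324


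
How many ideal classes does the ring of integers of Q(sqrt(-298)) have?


K = Q(sqrt(-298)). d mod 4 = 2, so D = disc(K) = 4d = -1192
h(K) equals the number of primitive reduced positive-definite forms (a, b, c) = a*x^2 + b*x*y + c*y^2 with b^2 - 4ac = D,
where reduced means |b| <= a <= c, with b >= 0 whenever |b| = a or a = c, and primitive means gcd(a, b, c) = 1.
Reduced forces 3a^2 <= |D| = 1192, so 1 <= a <= 19; b must have the parity of D, and c = (b^2 - D)/(4a) must be an integer >= a.
Enumerate a = 1..19, b in [-a, a]:
  a=1: (1, 0, 298)  [1]
  a=2: (2, 0, 149)  [1]
  a=3..12: none
  a=13: (13, -2, 23), (13, 2, 23)  [2]
  a=14..16: none
  a=17: (17, -10, 19), (17, 10, 19)  [2]
  a=18..19: none
Total reduced forms: 1 + 1 + 2 + 2 = 6
h = 6

6


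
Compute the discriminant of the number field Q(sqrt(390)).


For K = Q(sqrt(d)) with d squarefree: disc(K) = d if d = 1 mod 4, and disc(K) = 4d if d = 2 or 3 mod 4.
Here d = 390, and d mod 4 = 2.
d = 2 mod 4, not 1 (O_K = Z[sqrt(d)]), so disc(K) = 4d = 4 * (390) = 1560

1560


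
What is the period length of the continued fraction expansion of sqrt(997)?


Run the CF algorithm for sqrt(997).
a_0 = floor(sqrt(997)) = 31; set m_0=0, q_0=1.
Recurrence: m' = q*a - m,  q' = (d - m'^2)/q,  a' = floor((a_0 + m')/q').
  step 1: m=31, q=36, a=1
  step 2: m=5, q=27, a=1
  step 3: m=22, q=19, a=2
  step 4: m=16, q=39, a=1
  step 5: m=23, q=12, a=4
  step 6: m=25, q=31, a=1
  step 7: m=6, q=31, a=1
  step 8: m=25, q=12, a=4
  step 9: m=23, q=39, a=1
  step 10: m=16, q=19, a=2
  step 11: m=22, q=27, a=1
  step 12: m=5, q=36, a=1
  step 13: m=31, q=1, a=62
a_13 = 2*a_0 = 62, so the period closes here.
sqrt(997) = [31; 1, 1, 2, 1, 4, 1, 1, 4, 1, 2, 1, 1, 62]
Period length = 13

13


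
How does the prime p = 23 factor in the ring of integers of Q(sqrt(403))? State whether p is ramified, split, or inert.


K = Q(sqrt(403)). Since d mod 4 = 3, disc(K) = 1612.
Check p | disc: 1612 mod 23 = 2.
p does not divide disc. Compute Legendre symbol (d/p):
12^((23-1)/2) mod 23 = 1
(d/p) = 1, so p splits: (p) = P*P' with e=1, f=1, g=2.
Therefore p is split.

split


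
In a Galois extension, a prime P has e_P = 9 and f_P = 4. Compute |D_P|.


|D_P| = e * f
= 9 * 4
= 36

36


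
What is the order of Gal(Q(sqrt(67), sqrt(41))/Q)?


The 2 square roots of distinct primes are multiplicatively independent over Q,
so [K:Q] = 2^2 and Gal(K/Q) is isomorphic to (Z/2Z)^2.
|Gal| = 2^2 = 4

4


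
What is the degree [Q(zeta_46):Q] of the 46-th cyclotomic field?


The degree equals Euler's totient phi(46).
46 = 2 * 23
phi(46) = 22

22


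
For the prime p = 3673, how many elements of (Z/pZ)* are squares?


For prime p, the number of non-zero quadratic residues is (p-1)/2.
= (3673-1)/2
= 1836

1836


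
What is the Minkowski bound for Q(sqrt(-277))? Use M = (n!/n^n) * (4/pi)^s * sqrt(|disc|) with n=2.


d = -277, d mod 4 = 3, so disc(K) = 4d = -1108; |disc(K)| = 1108
Imaginary quadratic field, so n = 2, s = r2 = 1, r1 = 0
M = (n!/n^n) * (4/pi)^s * sqrt(|disc(K)|) = (2!/2^2) * (4/pi)^1 * sqrt(1108)
= 0.5 * 1.273240 * 33.286634
= 21.1909

21.1909


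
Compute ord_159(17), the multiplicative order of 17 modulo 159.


We want ord_159(17), the smallest k >= 1 with 17^k = 1 mod 159.
n = 159 = 3 * 53, phi(159) = 104; the order divides phi(n).
Divisors of 104: 1, 2, 4, 8, 13, 26, 52, 104
Repeated squaring mod 159: 17^1 = 17, 17^2 = 130, 17^4 = 46, 17^8 = 49, 17^16 = 16, 17^32 = 97, 17^64 = 28
Test divisors in increasing order:
  k=1: 17^1 = 17 mod 159
  k=2: 17^2 = 130 mod 159
  k=4: 17^4 = 46 mod 159
  k=8: 17^8 = 49 mod 159
  k=13: 17^13 = 49 * 46 * 17 = 158 mod 159
  k=26: 17^26 = 16 * 49 * 130 = 1 mod 159  <- first divisor giving 1
Order = 26

26


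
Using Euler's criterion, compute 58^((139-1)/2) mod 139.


p = 139 is prime and the exponent is (p-1)/2 = 69, so by Euler's criterion 58^69 = (58/139) = +1 or -1 mod 139.
Compute by square-and-multiply:
  69 = 64 + 4 + 1 (binary 1000101)
  Repeated squaring mod 139: 58^1 = 58, 58^2 = 28, 58^4 = 89, 58^8 = 137, 58^16 = 4, 58^32 = 16, 58^64 = 117
  58^69 = 58^64 * 58^4 * 58^1 = 117 * 89 * 58 mod 139
    117 * 89 = 10413 = 127 mod 139
    127 * 58 = 7366 = 138 mod 139
  58^69 = 138 mod 139
Result 138 = p - 1 = -1 mod 139: 58 is a quadratic non-residue mod 139. As a residue in [0, p-1] the value is 138.
58^69 mod 139 = 138

138


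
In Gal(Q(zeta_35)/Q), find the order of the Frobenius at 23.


The Frobenius at p in Gal(Q(zeta_n)/Q) = (Z/nZ)* is the class of p, so its order is ord_35(23), the smallest k >= 1 with 23^k = 1 mod 35.
n = 35 = 5 * 7, phi(35) = 24; the order divides phi(n).
Divisors of 24: 1, 2, 3, 4, 6, 8, 12, 24
Repeated squaring mod 35: 23^1 = 23, 23^2 = 4, 23^4 = 16, 23^8 = 11, 23^16 = 16
Test divisors in increasing order:
  k=1: 23^1 = 23 mod 35
  k=2: 23^2 = 4 mod 35
  k=3: 23^3 = 4 * 23 = 22 mod 35
  k=4: 23^4 = 16 mod 35
  k=6: 23^6 = 16 * 4 = 29 mod 35
  k=8: 23^8 = 11 mod 35
  k=12: 23^12 = 11 * 16 = 1 mod 35  <- first divisor giving 1
Order = 12

12


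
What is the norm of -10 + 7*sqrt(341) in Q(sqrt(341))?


N(a + b*sqrt(d)) = a^2 - d*b^2
= (-10)^2 - (341)*(7)^2
= 100 - 16709
= -16609

-16609


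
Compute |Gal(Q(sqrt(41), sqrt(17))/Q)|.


The 2 square roots of distinct primes are multiplicatively independent over Q,
so [K:Q] = 2^2 and Gal(K/Q) is isomorphic to (Z/2Z)^2.
|Gal| = 2^2 = 4

4


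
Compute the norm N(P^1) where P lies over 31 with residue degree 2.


N(P^a) = p^(a*f)
= 31^(1*2)
= 31^2
= 961

961


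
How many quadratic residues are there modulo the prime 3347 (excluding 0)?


For prime p, the number of non-zero quadratic residues is (p-1)/2.
= (3347-1)/2
= 1673

1673


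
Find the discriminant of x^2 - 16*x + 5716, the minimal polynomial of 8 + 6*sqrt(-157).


The element 8 + 6*sqrt(-157) has minimal polynomial:
x^2 - 16*x + 5716
Discriminant = (-16)^2 - 4*(5716)
= 256 - 22864
= -22608

-22608


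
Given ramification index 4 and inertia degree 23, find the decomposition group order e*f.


|D_P| = e * f
= 4 * 23
= 92

92
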